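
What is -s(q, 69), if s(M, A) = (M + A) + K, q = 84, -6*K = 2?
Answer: -458/3 ≈ -152.67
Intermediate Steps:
K = -⅓ (K = -⅙*2 = -⅓ ≈ -0.33333)
s(M, A) = -⅓ + A + M (s(M, A) = (M + A) - ⅓ = (A + M) - ⅓ = -⅓ + A + M)
-s(q, 69) = -(-⅓ + 69 + 84) = -1*458/3 = -458/3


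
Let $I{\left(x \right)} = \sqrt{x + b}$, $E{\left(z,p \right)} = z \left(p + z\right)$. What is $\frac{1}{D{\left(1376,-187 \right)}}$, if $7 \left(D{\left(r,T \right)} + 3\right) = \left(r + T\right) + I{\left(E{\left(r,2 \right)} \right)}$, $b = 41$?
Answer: $- \frac{8176}{531945} + \frac{7 \sqrt{1896169}}{531945} \approx 0.0027505$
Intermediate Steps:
$I{\left(x \right)} = \sqrt{41 + x}$ ($I{\left(x \right)} = \sqrt{x + 41} = \sqrt{41 + x}$)
$D{\left(r,T \right)} = -3 + \frac{T}{7} + \frac{r}{7} + \frac{\sqrt{41 + r \left(2 + r\right)}}{7}$ ($D{\left(r,T \right)} = -3 + \frac{\left(r + T\right) + \sqrt{41 + r \left(2 + r\right)}}{7} = -3 + \frac{\left(T + r\right) + \sqrt{41 + r \left(2 + r\right)}}{7} = -3 + \frac{T + r + \sqrt{41 + r \left(2 + r\right)}}{7} = -3 + \left(\frac{T}{7} + \frac{r}{7} + \frac{\sqrt{41 + r \left(2 + r\right)}}{7}\right) = -3 + \frac{T}{7} + \frac{r}{7} + \frac{\sqrt{41 + r \left(2 + r\right)}}{7}$)
$\frac{1}{D{\left(1376,-187 \right)}} = \frac{1}{-3 + \frac{1}{7} \left(-187\right) + \frac{1}{7} \cdot 1376 + \frac{\sqrt{41 + 1376 \left(2 + 1376\right)}}{7}} = \frac{1}{-3 - \frac{187}{7} + \frac{1376}{7} + \frac{\sqrt{41 + 1376 \cdot 1378}}{7}} = \frac{1}{-3 - \frac{187}{7} + \frac{1376}{7} + \frac{\sqrt{41 + 1896128}}{7}} = \frac{1}{-3 - \frac{187}{7} + \frac{1376}{7} + \frac{\sqrt{1896169}}{7}} = \frac{1}{\frac{1168}{7} + \frac{\sqrt{1896169}}{7}}$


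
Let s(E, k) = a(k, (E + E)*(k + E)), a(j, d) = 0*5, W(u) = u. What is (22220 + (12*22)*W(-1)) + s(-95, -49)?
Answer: 21956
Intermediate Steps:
a(j, d) = 0
s(E, k) = 0
(22220 + (12*22)*W(-1)) + s(-95, -49) = (22220 + (12*22)*(-1)) + 0 = (22220 + 264*(-1)) + 0 = (22220 - 264) + 0 = 21956 + 0 = 21956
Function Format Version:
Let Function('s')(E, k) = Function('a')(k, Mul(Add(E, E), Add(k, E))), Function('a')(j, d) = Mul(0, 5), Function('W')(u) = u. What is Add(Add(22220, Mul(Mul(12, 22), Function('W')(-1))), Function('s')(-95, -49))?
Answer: 21956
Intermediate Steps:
Function('a')(j, d) = 0
Function('s')(E, k) = 0
Add(Add(22220, Mul(Mul(12, 22), Function('W')(-1))), Function('s')(-95, -49)) = Add(Add(22220, Mul(Mul(12, 22), -1)), 0) = Add(Add(22220, Mul(264, -1)), 0) = Add(Add(22220, -264), 0) = Add(21956, 0) = 21956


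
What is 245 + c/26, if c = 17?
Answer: 6387/26 ≈ 245.65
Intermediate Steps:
245 + c/26 = 245 + 17/26 = 6387/26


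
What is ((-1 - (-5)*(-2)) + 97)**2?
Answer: 7396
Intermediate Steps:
((-1 - (-5)*(-2)) + 97)**2 = ((-1 - 5*2) + 97)**2 = ((-1 - 10) + 97)**2 = (-11 + 97)**2 = 86**2 = 7396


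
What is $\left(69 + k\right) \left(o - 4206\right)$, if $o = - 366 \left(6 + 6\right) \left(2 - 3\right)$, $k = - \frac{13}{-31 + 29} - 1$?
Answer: $13857$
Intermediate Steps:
$k = \frac{11}{2}$ ($k = - \frac{13}{-2} - 1 = \left(-13\right) \left(- \frac{1}{2}\right) - 1 = \frac{13}{2} - 1 = \frac{11}{2} \approx 5.5$)
$o = 4392$ ($o = - 366 \cdot 12 \left(-1\right) = \left(-366\right) \left(-12\right) = 4392$)
$\left(69 + k\right) \left(o - 4206\right) = \left(69 + \frac{11}{2}\right) \left(4392 - 4206\right) = \frac{149}{2} \cdot 186 = 13857$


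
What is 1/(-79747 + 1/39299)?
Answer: -39299/3133977352 ≈ -1.2540e-5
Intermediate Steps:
1/(-79747 + 1/39299) = 1/(-3133977352/39299) = -39299/3133977352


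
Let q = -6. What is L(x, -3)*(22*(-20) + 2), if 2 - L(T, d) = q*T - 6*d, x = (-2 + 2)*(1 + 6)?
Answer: 7008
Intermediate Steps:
x = 0 (x = 0*7 = 0)
L(T, d) = 2 + 6*T + 6*d (L(T, d) = 2 - (-6*T - 6*d) = 2 + (6*T + 6*d) = 2 + 6*T + 6*d)
L(x, -3)*(22*(-20) + 2) = (2 + 6*0 + 6*(-3))*(22*(-20) + 2) = (2 + 0 - 18)*(-440 + 2) = -16*(-438) = 7008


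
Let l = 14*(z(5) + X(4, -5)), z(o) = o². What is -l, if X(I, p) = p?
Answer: -280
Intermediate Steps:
l = 280 (l = 14*(5² - 5) = 14*(25 - 5) = 14*20 = 280)
-l = -1*280 = -280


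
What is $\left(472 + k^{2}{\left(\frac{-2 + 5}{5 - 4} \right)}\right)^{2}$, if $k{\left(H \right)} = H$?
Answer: $231361$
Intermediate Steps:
$\left(472 + k^{2}{\left(\frac{-2 + 5}{5 - 4} \right)}\right)^{2} = \left(472 + \left(\frac{-2 + 5}{5 - 4}\right)^{2}\right)^{2} = \left(472 + \left(\frac{3}{1}\right)^{2}\right)^{2} = \left(472 + \left(3 \cdot 1\right)^{2}\right)^{2} = \left(472 + 3^{2}\right)^{2} = \left(472 + 9\right)^{2} = 481^{2} = 231361$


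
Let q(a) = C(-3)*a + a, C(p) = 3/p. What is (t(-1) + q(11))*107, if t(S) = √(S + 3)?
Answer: 107*√2 ≈ 151.32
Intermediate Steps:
t(S) = √(3 + S)
q(a) = 0 (q(a) = (3/(-3))*a + a = (3*(-⅓))*a + a = -a + a = 0)
(t(-1) + q(11))*107 = (√(3 - 1) + 0)*107 = (√2 + 0)*107 = √2*107 = 107*√2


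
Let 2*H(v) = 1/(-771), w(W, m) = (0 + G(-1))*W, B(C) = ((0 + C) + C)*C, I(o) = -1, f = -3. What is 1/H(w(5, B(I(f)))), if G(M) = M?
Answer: -1542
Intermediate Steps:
B(C) = 2*C**2 (B(C) = (C + C)*C = (2*C)*C = 2*C**2)
w(W, m) = -W (w(W, m) = (0 - 1)*W = -W)
H(v) = -1/1542 (H(v) = (1/2)/(-771) = (1/2)*(-1/771) = -1/1542)
1/H(w(5, B(I(f)))) = 1/(-1/1542) = -1542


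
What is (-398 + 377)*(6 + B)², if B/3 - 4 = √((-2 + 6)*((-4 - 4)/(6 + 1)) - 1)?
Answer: -5751 - 324*I*√273 ≈ -5751.0 - 5353.4*I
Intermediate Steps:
B = 12 + 3*I*√273/7 (B = 12 + 3*√((-2 + 6)*((-4 - 4)/(6 + 1)) - 1) = 12 + 3*√(4*(-8/7) - 1) = 12 + 3*√(-32/7 - 1) = 12 + 3*√(-39/7) = 12 + 3*(I*√273/7) = 12 + 3*I*√273/7 ≈ 12.0 + 7.0812*I)
(-398 + 377)*(6 + B)² = (-398 + 377)*(6 + (12 + 3*I*√273/7))² = -21*(18 + 3*I*√273/7)²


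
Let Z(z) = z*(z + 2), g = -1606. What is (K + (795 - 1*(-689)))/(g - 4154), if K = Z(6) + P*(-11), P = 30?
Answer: -601/2880 ≈ -0.20868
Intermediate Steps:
Z(z) = z*(2 + z)
K = -282 (K = 6*(2 + 6) + 30*(-11) = 6*8 - 330 = 48 - 330 = -282)
(K + (795 - 1*(-689)))/(g - 4154) = (-282 + (795 - 1*(-689)))/(-1606 - 4154) = (-282 + (795 + 689))/(-5760) = (-282 + 1484)*(-1/5760) = 1202*(-1/5760) = -601/2880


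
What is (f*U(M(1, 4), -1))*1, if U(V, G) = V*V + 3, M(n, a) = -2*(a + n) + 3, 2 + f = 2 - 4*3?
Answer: -624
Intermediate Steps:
f = -12 (f = -2 + (2 - 4*3) = -2 + (2 - 12) = -2 - 10 = -12)
M(n, a) = 3 - 2*a - 2*n (M(n, a) = (-2*a - 2*n) + 3 = 3 - 2*a - 2*n)
U(V, G) = 3 + V**2 (U(V, G) = V**2 + 3 = 3 + V**2)
(f*U(M(1, 4), -1))*1 = -12*(3 + (3 - 2*4 - 2*1)**2)*1 = -12*(3 + (3 - 8 - 2)**2)*1 = -12*(3 + (-7)**2)*1 = -12*(3 + 49)*1 = -12*52*1 = -624*1 = -624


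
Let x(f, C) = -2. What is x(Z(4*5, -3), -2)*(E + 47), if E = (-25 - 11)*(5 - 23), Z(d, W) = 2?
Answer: -1390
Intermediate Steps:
E = 648 (E = -36*(-18) = 648)
x(Z(4*5, -3), -2)*(E + 47) = -2*(648 + 47) = -2*695 = -1390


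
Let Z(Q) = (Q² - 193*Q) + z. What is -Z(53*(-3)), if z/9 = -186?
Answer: -54294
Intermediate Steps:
z = -1674 (z = 9*(-186) = -1674)
Z(Q) = -1674 + Q² - 193*Q (Z(Q) = (Q² - 193*Q) - 1674 = -1674 + Q² - 193*Q)
-Z(53*(-3)) = -(-1674 + (53*(-3))² - 10229*(-3)) = -(-1674 + (-159)² - 193*(-159)) = -(-1674 + 25281 + 30687) = -1*54294 = -54294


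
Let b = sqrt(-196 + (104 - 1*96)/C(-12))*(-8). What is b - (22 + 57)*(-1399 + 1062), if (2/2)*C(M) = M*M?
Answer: 26623 - 4*I*sqrt(7054)/3 ≈ 26623.0 - 111.98*I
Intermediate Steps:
C(M) = M**2 (C(M) = M*M = M**2)
b = -4*I*sqrt(7054)/3 (b = sqrt(-196 + (104 - 1*96)/((-12)**2))*(-8) = sqrt(-196 + (104 - 96)/144)*(-8) = sqrt(-196 + 8*(1/144))*(-8) = sqrt(-196 + 1/18)*(-8) = sqrt(-3527/18)*(-8) = (I*sqrt(7054)/6)*(-8) = -4*I*sqrt(7054)/3 ≈ -111.98*I)
b - (22 + 57)*(-1399 + 1062) = -4*I*sqrt(7054)/3 - (22 + 57)*(-1399 + 1062) = -4*I*sqrt(7054)/3 - 79*(-337) = -4*I*sqrt(7054)/3 - 1*(-26623) = -4*I*sqrt(7054)/3 + 26623 = 26623 - 4*I*sqrt(7054)/3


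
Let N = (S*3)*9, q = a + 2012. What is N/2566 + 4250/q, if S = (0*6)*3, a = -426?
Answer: 2125/793 ≈ 2.6797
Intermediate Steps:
S = 0 (S = 0*3 = 0)
q = 1586 (q = -426 + 2012 = 1586)
N = 0 (N = (0*3)*9 = 0*9 = 0)
N/2566 + 4250/q = 0/2566 + 4250/1586 = 0*(1/2566) + 4250*(1/1586) = 0 + 2125/793 = 2125/793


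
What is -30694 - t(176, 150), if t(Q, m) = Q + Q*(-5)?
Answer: -29990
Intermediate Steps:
t(Q, m) = -4*Q (t(Q, m) = Q - 5*Q = -4*Q)
-30694 - t(176, 150) = -30694 - (-4)*176 = -30694 - 1*(-704) = -30694 + 704 = -29990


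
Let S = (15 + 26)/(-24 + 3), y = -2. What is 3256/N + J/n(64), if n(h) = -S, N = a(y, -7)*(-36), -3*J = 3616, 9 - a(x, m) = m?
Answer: -1839151/2952 ≈ -623.02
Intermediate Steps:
a(x, m) = 9 - m
J = -3616/3 (J = -1/3*3616 = -3616/3 ≈ -1205.3)
S = -41/21 (S = 41/(-21) = 41*(-1/21) = -41/21 ≈ -1.9524)
N = -576 (N = (9 - 1*(-7))*(-36) = (9 + 7)*(-36) = 16*(-36) = -576)
n(h) = 41/21 (n(h) = -1*(-41/21) = 41/21)
3256/N + J/n(64) = 3256/(-576) - 3616/(3*41/21) = 3256*(-1/576) - 3616/3*21/41 = -407/72 - 25312/41 = -1839151/2952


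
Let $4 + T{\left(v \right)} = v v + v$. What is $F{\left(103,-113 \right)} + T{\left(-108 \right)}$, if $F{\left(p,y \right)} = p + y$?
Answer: $11542$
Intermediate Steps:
$T{\left(v \right)} = -4 + v + v^{2}$ ($T{\left(v \right)} = -4 + \left(v v + v\right) = -4 + \left(v^{2} + v\right) = -4 + \left(v + v^{2}\right) = -4 + v + v^{2}$)
$F{\left(103,-113 \right)} + T{\left(-108 \right)} = \left(103 - 113\right) - \left(112 - 11664\right) = -10 - -11552 = -10 + 11552 = 11542$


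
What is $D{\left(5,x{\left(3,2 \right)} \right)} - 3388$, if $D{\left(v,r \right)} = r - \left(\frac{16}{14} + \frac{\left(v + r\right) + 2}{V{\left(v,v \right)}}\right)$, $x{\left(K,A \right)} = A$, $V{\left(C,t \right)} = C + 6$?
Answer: $- \frac{260873}{77} \approx -3388.0$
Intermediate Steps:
$V{\left(C,t \right)} = 6 + C$
$D{\left(v,r \right)} = - \frac{8}{7} + r - \frac{2 + r + v}{6 + v}$ ($D{\left(v,r \right)} = r - \left(\frac{16}{14} + \frac{\left(v + r\right) + 2}{6 + v}\right) = r - \left(16 \cdot \frac{1}{14} + \frac{\left(r + v\right) + 2}{6 + v}\right) = r - \left(\frac{8}{7} + \frac{2 + r + v}{6 + v}\right) = - \frac{8}{7} + r - \frac{2 + r + v}{6 + v}$)
$D{\left(5,x{\left(3,2 \right)} \right)} - 3388 = \frac{-62 - 75 + 35 \cdot 2 + 7 \cdot 2 \cdot 5}{7 \left(6 + 5\right)} - 3388 = \frac{-62 - 75 + 70 + 70}{7 \cdot 11} - 3388 = \frac{1}{7} \cdot \frac{1}{11} \cdot 3 - 3388 = \frac{3}{77} - 3388 = - \frac{260873}{77}$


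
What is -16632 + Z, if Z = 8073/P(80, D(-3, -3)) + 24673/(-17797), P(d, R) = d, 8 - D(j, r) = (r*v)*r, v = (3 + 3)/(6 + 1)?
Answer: -23538274979/1423760 ≈ -16532.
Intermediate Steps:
v = 6/7 ≈ 0.85714
D(j, r) = 8 - 6*r²/7 (D(j, r) = 8 - r*(6/7)*r = 8 - 6*r/7*r = 8 - 6*r²/7)
Z = 141701341/1423760 (Z = 8073/80 + 24673/(-17797) = 8073*(1/80) + 24673*(-1/17797) = 8073/80 - 24673/17797 = 141701341/1423760 ≈ 99.526)
-16632 + Z = -16632 + 141701341/1423760 = -23538274979/1423760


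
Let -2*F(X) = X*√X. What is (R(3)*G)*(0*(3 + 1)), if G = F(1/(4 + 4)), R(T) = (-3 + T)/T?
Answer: 0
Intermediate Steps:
R(T) = (-3 + T)/T
F(X) = -X^(3/2)/2 (F(X) = -X*√X/2 = -X^(3/2)/2)
G = -√2/64 (G = -1/(2*(4 + 4)^(3/2)) = -√2/32/2 = -√2/64 ≈ -0.022097)
(R(3)*G)*(0*(3 + 1)) = (((-3 + 3)/3)*(-√2/64))*(0*(3 + 1)) = (((⅓)*0)*(-√2/64))*(0*4) = (0*(-√2/64))*0 = 0*0 = 0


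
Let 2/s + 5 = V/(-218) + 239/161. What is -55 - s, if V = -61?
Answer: -6175989/113567 ≈ -54.382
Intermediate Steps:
s = -70196/113567 (s = 2/(-5 + (-61/(-218) + 239/161)) = 2/(-5 + (-61*(-1/218) + 239*(1/161))) = 2/(-5 + (61/218 + 239/161)) = 2/(-5 + 61923/35098) = 2/(-113567/35098) = 2*(-35098/113567) = -70196/113567 ≈ -0.61810)
-55 - s = -55 - 1*(-70196/113567) = -55 + 70196/113567 = -6175989/113567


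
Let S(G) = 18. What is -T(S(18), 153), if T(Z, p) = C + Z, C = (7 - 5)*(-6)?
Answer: -6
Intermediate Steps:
C = -12 (C = 2*(-6) = -12)
T(Z, p) = -12 + Z
-T(S(18), 153) = -(-12 + 18) = -1*6 = -6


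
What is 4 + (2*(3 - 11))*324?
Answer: -5180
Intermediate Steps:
4 + (2*(3 - 11))*324 = 4 + (2*(-8))*324 = 4 - 16*324 = 4 - 5184 = -5180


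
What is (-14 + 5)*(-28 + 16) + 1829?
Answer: 1937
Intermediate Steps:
(-14 + 5)*(-28 + 16) + 1829 = -9*(-12) + 1829 = 108 + 1829 = 1937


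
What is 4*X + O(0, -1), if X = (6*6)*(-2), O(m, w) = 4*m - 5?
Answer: -293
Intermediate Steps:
O(m, w) = -5 + 4*m
X = -72 (X = 36*(-2) = -72)
4*X + O(0, -1) = 4*(-72) + (-5 + 4*0) = -288 + (-5 + 0) = -288 - 5 = -293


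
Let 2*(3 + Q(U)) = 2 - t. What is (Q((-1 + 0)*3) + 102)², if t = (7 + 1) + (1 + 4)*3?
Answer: 31329/4 ≈ 7832.3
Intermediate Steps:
t = 23 (t = 8 + 5*3 = 8 + 15 = 23)
Q(U) = -27/2 (Q(U) = -3 + (2 - 1*23)/2 = -3 + (2 - 23)/2 = -3 + (½)*(-21) = -3 - 21/2 = -27/2)
(Q((-1 + 0)*3) + 102)² = (-27/2 + 102)² = (177/2)² = 31329/4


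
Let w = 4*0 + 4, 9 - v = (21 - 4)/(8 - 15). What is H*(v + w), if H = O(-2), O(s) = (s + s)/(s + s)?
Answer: 108/7 ≈ 15.429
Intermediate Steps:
v = 80/7 (v = 9 - (21 - 4)/(8 - 15) = 9 - 17/(-7) = 9 - 17*(-1)/7 = 9 - 1*(-17/7) = 9 + 17/7 = 80/7 ≈ 11.429)
w = 4 (w = 0 + 4 = 4)
O(s) = 1 (O(s) = (2*s)/((2*s)) = (2*s)*(1/(2*s)) = 1)
H = 1
H*(v + w) = 1*(80/7 + 4) = 1*(108/7) = 108/7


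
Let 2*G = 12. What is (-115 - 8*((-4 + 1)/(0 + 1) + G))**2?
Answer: 19321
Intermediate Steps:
G = 6 (G = (1/2)*12 = 6)
(-115 - 8*((-4 + 1)/(0 + 1) + G))**2 = (-115 - 8*((-4 + 1)/(0 + 1) + 6))**2 = (-115 - 8*(-3/1 + 6))**2 = (-115 - 8*(-3*1 + 6))**2 = (-115 - 8*(-3 + 6))**2 = (-115 - 8*3)**2 = (-115 - 24)**2 = (-139)**2 = 19321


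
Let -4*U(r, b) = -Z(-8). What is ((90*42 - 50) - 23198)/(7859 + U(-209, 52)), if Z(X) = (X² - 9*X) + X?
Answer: -19468/7891 ≈ -2.4671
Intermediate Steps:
Z(X) = X² - 8*X
U(r, b) = 32 (U(r, b) = -(-1)*(-8*(-8 - 8))/4 = -(-1)*(-8*(-16))/4 = -(-1)*128/4 = -¼*(-128) = 32)
((90*42 - 50) - 23198)/(7859 + U(-209, 52)) = ((90*42 - 50) - 23198)/(7859 + 32) = ((3780 - 50) - 23198)/7891 = (3730 - 23198)*(1/7891) = -19468*1/7891 = -19468/7891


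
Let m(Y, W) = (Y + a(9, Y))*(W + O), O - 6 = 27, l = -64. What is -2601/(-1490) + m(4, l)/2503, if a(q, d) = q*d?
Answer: 4662703/3729470 ≈ 1.2502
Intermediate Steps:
O = 33 (O = 6 + 27 = 33)
a(q, d) = d*q
m(Y, W) = 10*Y*(33 + W) (m(Y, W) = (Y + Y*9)*(W + 33) = (Y + 9*Y)*(33 + W) = (10*Y)*(33 + W) = 10*Y*(33 + W))
-2601/(-1490) + m(4, l)/2503 = -2601/(-1490) + (10*4*(33 - 64))/2503 = -2601*(-1/1490) + (10*4*(-31))*(1/2503) = 2601/1490 - 1240*1/2503 = 2601/1490 - 1240/2503 = 4662703/3729470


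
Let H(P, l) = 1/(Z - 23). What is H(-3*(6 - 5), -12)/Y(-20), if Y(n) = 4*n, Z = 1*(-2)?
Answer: 1/2000 ≈ 0.00050000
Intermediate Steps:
Z = -2
H(P, l) = -1/25 (H(P, l) = 1/(-2 - 23) = 1/(-25) = -1/25)
H(-3*(6 - 5), -12)/Y(-20) = -1/(25*(4*(-20))) = -1/25/(-80) = -1/25*(-1/80) = 1/2000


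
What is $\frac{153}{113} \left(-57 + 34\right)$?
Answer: $- \frac{3519}{113} \approx -31.142$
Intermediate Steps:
$\frac{153}{113} \left(-57 + 34\right) = 153 \cdot \frac{1}{113} \left(-23\right) = \frac{153}{113} \left(-23\right) = - \frac{3519}{113}$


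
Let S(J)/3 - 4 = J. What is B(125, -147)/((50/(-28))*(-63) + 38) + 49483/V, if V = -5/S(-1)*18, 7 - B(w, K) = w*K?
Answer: -2075249/430 ≈ -4826.2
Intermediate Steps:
B(w, K) = 7 - K*w (B(w, K) = 7 - w*K = 7 - K*w)
S(J) = 12 + 3*J
V = -10 (V = -5/(12 + 3*(-1))*18 = -5/(12 - 3)*18 = -5/9*18 = -10)
B(125, -147)/((50/(-28))*(-63) + 38) + 49483/V = (7 - 1*(-147)*125)/((50/(-28))*(-63) + 38) + 49483/(-10) = (7 + 18375)/((50*(-1/28))*(-63) + 38) + 49483*(-⅒) = 18382/(-25/14*(-63) + 38) - 49483/10 = 18382/(225/2 + 38) - 49483/10 = 18382/(301/2) - 49483/10 = 18382*(2/301) - 49483/10 = 5252/43 - 49483/10 = -2075249/430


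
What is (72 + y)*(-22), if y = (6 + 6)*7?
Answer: -3432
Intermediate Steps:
y = 84 (y = 12*7 = 84)
(72 + y)*(-22) = (72 + 84)*(-22) = 156*(-22) = -3432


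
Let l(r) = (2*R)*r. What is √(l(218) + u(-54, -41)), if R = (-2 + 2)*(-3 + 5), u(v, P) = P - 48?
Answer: I*√89 ≈ 9.434*I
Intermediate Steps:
u(v, P) = -48 + P
R = 0 (R = 0*2 = 0)
l(r) = 0 (l(r) = (2*0)*r = 0*r = 0)
√(l(218) + u(-54, -41)) = √(0 + (-48 - 41)) = √(0 - 89) = √(-89) = I*√89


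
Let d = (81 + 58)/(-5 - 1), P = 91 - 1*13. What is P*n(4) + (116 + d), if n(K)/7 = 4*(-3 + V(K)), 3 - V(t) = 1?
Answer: -12547/6 ≈ -2091.2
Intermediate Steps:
V(t) = 2 (V(t) = 3 - 1*1 = 3 - 1 = 2)
P = 78 (P = 91 - 13 = 78)
n(K) = -28 (n(K) = 7*(4*(-3 + 2)) = 7*(4*(-1)) = 7*(-4) = -28)
d = -139/6 (d = 139/(-6) = 139*(-⅙) = -139/6 ≈ -23.167)
P*n(4) + (116 + d) = 78*(-28) + (116 - 139/6) = -2184 + 557/6 = -12547/6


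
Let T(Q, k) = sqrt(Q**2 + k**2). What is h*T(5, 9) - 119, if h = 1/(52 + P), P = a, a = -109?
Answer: -119 - sqrt(106)/57 ≈ -119.18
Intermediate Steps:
P = -109
h = -1/57 (h = 1/(52 - 109) = 1/(-57) = -1/57 ≈ -0.017544)
h*T(5, 9) - 119 = -sqrt(5**2 + 9**2)/57 - 119 = -sqrt(25 + 81)/57 - 119 = -sqrt(106)/57 - 119 = -119 - sqrt(106)/57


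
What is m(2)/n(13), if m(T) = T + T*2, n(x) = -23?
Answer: -6/23 ≈ -0.26087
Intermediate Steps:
m(T) = 3*T (m(T) = T + 2*T = 3*T)
m(2)/n(13) = (3*2)/(-23) = 6*(-1/23) = -6/23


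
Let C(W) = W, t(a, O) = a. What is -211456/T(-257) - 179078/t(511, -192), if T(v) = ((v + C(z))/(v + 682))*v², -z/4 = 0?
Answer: -2993853208454/8674017023 ≈ -345.15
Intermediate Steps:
z = 0 (z = -4*0 = 0)
T(v) = v³/(682 + v) (T(v) = ((v + 0)/(v + 682))*v² = (v/(682 + v))*v² = v³/(682 + v))
-211456/T(-257) - 179078/t(511, -192) = -211456/((-257)³/(682 - 257)) - 179078/511 = -211456/((-16974593/425)) - 179078*1/511 = -211456/((-16974593*1/425)) - 179078/511 = -211456/(-16974593/425) - 179078/511 = -211456*(-425/16974593) - 179078/511 = 89868800/16974593 - 179078/511 = -2993853208454/8674017023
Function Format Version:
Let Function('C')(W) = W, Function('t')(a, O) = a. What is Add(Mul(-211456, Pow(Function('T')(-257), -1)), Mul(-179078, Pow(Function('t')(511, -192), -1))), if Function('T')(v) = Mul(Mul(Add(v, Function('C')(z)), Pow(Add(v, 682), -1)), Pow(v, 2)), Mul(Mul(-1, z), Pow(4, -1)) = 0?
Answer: Rational(-2993853208454, 8674017023) ≈ -345.15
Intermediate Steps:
z = 0 (z = Mul(-4, 0) = 0)
Function('T')(v) = Mul(Pow(v, 3), Pow(Add(682, v), -1)) (Function('T')(v) = Mul(Mul(Add(v, 0), Pow(Add(v, 682), -1)), Pow(v, 2)) = Mul(Mul(v, Pow(Add(682, v), -1)), Pow(v, 2)) = Mul(Pow(v, 3), Pow(Add(682, v), -1)))
Add(Mul(-211456, Pow(Function('T')(-257), -1)), Mul(-179078, Pow(Function('t')(511, -192), -1))) = Add(Mul(-211456, Pow(Mul(Pow(-257, 3), Pow(Add(682, -257), -1)), -1)), Mul(-179078, Pow(511, -1))) = Add(Mul(-211456, Pow(Mul(-16974593, Pow(425, -1)), -1)), Mul(-179078, Rational(1, 511))) = Add(Mul(-211456, Pow(Mul(-16974593, Rational(1, 425)), -1)), Rational(-179078, 511)) = Add(Mul(-211456, Pow(Rational(-16974593, 425), -1)), Rational(-179078, 511)) = Add(Mul(-211456, Rational(-425, 16974593)), Rational(-179078, 511)) = Add(Rational(89868800, 16974593), Rational(-179078, 511)) = Rational(-2993853208454, 8674017023)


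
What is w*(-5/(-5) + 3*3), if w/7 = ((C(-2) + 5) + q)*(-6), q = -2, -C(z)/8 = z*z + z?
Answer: 5460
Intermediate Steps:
C(z) = -8*z - 8*z**2 (C(z) = -8*(z*z + z) = -8*(z**2 + z) = -8*(z + z**2) = -8*z - 8*z**2)
w = 546 (w = 7*(((-8*(-2)*(1 - 2) + 5) - 2)*(-6)) = 7*(((-8*(-2)*(-1) + 5) - 2)*(-6)) = 7*(((-16 + 5) - 2)*(-6)) = 7*((-11 - 2)*(-6)) = 7*(-13*(-6)) = 7*78 = 546)
w*(-5/(-5) + 3*3) = 546*(-5/(-5) + 3*3) = 546*(-5*(-1/5) + 9) = 546*(1 + 9) = 546*10 = 5460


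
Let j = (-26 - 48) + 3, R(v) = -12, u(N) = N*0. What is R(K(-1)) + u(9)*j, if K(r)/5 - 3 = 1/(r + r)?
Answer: -12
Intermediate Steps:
u(N) = 0
K(r) = 15 + 5/(2*r) (K(r) = 15 + 5/(r + r) = 15 + 5/((2*r)) = 15 + 5*(1/(2*r)) = 15 + 5/(2*r))
j = -71 (j = -74 + 3 = -71)
R(K(-1)) + u(9)*j = -12 + 0*(-71) = -12 + 0 = -12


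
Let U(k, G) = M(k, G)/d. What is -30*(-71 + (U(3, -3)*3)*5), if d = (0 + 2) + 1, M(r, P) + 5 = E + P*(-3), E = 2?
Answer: 1230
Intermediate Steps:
M(r, P) = -3 - 3*P (M(r, P) = -5 + (2 + P*(-3)) = -5 + (2 - 3*P) = -3 - 3*P)
d = 3 (d = 2 + 1 = 3)
U(k, G) = -1 - G (U(k, G) = (-3 - 3*G)/3 = (-3 - 3*G)*(⅓) = -1 - G)
-30*(-71 + (U(3, -3)*3)*5) = -30*(-71 + ((-1 - 1*(-3))*3)*5) = -30*(-71 + ((-1 + 3)*3)*5) = -30*(-71 + (2*3)*5) = -30*(-71 + 6*5) = -30*(-71 + 30) = -30*(-41) = 1230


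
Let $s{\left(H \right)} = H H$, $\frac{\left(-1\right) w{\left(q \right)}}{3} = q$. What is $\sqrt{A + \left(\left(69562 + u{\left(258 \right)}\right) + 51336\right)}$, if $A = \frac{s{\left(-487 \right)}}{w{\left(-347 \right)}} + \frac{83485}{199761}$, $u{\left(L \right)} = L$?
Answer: $\frac{5 \sqrt{23329351822612607346}}{69317067} \approx 348.4$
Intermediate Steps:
$w{\left(q \right)} = - 3 q$
$s{\left(H \right)} = H^{2}$
$A = \frac{15821341498}{69317067}$ ($A = \frac{\left(-487\right)^{2}}{\left(-3\right) \left(-347\right)} + \frac{83485}{199761} = \frac{237169}{1041} + 83485 \cdot \frac{1}{199761} = 237169 \cdot \frac{1}{1041} + \frac{83485}{199761} = \frac{237169}{1041} + \frac{83485}{199761} = \frac{15821341498}{69317067} \approx 228.25$)
$\sqrt{A + \left(\left(69562 + u{\left(258 \right)}\right) + 51336\right)} = \sqrt{\frac{15821341498}{69317067} + \left(\left(69562 + 258\right) + 51336\right)} = \sqrt{\frac{15821341498}{69317067} + \left(69820 + 51336\right)} = \sqrt{\frac{15821341498}{69317067} + 121156} = \sqrt{\frac{8413999910950}{69317067}} = \frac{5 \sqrt{23329351822612607346}}{69317067}$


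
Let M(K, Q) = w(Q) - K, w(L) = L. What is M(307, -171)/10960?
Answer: -239/5480 ≈ -0.043613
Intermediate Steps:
M(K, Q) = Q - K
M(307, -171)/10960 = (-171 - 1*307)/10960 = (-171 - 307)*(1/10960) = -478*1/10960 = -239/5480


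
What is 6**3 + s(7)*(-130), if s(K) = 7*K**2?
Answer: -44374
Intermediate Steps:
6**3 + s(7)*(-130) = 6**3 + (7*7**2)*(-130) = 216 + (7*49)*(-130) = 216 + 343*(-130) = 216 - 44590 = -44374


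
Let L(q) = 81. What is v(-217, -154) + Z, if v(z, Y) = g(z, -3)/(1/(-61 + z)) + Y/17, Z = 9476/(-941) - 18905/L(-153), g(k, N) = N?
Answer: 753451567/1295757 ≈ 581.48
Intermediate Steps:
Z = -18557161/76221 (Z = 9476/(-941) - 18905/81 = 9476*(-1/941) - 18905*1/81 = -9476/941 - 18905/81 = -18557161/76221 ≈ -243.47)
v(z, Y) = 183 - 3*z + Y/17 (v(z, Y) = -(-183 + 3*z) + Y/17 = -3*(-61 + z) + Y*(1/17) = (183 - 3*z) + Y/17 = 183 - 3*z + Y/17)
v(-217, -154) + Z = (183 - 3*(-217) + (1/17)*(-154)) - 18557161/76221 = (183 + 651 - 154/17) - 18557161/76221 = 14024/17 - 18557161/76221 = 753451567/1295757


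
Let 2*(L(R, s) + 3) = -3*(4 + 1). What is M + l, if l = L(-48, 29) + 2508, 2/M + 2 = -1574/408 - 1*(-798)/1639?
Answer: 8968748511/3591626 ≈ 2497.1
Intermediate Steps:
L(R, s) = -21/2 (L(R, s) = -3 + (-3*(4 + 1))/2 = -3 + (-3*5)/2 = -3 + (1/2)*(-15) = -3 - 15/2 = -21/2)
M = -668712/1795813 (M = 2/(-2 + (-1574/408 - 1*(-798)/1639)) = 2/(-2 + (-1574*1/408 + 798*(1/1639))) = 2/(-2 + (-787/204 + 798/1639)) = 2/(-2 - 1127101/334356) = 2/(-1795813/334356) = 2*(-334356/1795813) = -668712/1795813 ≈ -0.37237)
l = 4995/2 (l = -21/2 + 2508 = 4995/2 ≈ 2497.5)
M + l = -668712/1795813 + 4995/2 = 8968748511/3591626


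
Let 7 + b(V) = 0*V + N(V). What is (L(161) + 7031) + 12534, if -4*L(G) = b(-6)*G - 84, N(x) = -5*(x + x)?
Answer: 69811/4 ≈ 17453.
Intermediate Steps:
N(x) = -10*x
b(V) = -7 - 10*V (b(V) = -7 + (0*V - 10*V) = -7 + (0 - 10*V) = -7 - 10*V)
L(G) = 21 - 53*G/4 (L(G) = -((-7 - 10*(-6))*G - 84)/4 = -((-7 + 60)*G - 84)/4 = -(53*G - 84)/4 = -(-84 + 53*G)/4 = 21 - 53*G/4)
(L(161) + 7031) + 12534 = ((21 - 53/4*161) + 7031) + 12534 = ((21 - 8533/4) + 7031) + 12534 = (-8449/4 + 7031) + 12534 = 19675/4 + 12534 = 69811/4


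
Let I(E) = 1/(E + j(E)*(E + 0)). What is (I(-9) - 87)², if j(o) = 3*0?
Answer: 614656/81 ≈ 7588.3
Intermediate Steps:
j(o) = 0
I(E) = 1/E (I(E) = 1/(E + 0*(E + 0)) = 1/(E + 0*E) = 1/(E + 0) = 1/E)
(I(-9) - 87)² = (1/(-9) - 87)² = (-⅑ - 87)² = (-784/9)² = 614656/81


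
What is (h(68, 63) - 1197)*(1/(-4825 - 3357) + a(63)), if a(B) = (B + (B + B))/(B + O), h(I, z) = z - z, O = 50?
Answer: -1850903145/924566 ≈ -2001.9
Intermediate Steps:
h(I, z) = 0
a(B) = 3*B/(50 + B) (a(B) = (B + (B + B))/(B + 50) = (B + 2*B)/(50 + B) = (3*B)/(50 + B) = 3*B/(50 + B))
(h(68, 63) - 1197)*(1/(-4825 - 3357) + a(63)) = (0 - 1197)*(1/(-4825 - 3357) + 3*63/(50 + 63)) = -1197*(1/(-8182) + 3*63/113) = -1197*(-1/8182 + 3*63*(1/113)) = -1197*(-1/8182 + 189/113) = -1197*1546285/924566 = -1850903145/924566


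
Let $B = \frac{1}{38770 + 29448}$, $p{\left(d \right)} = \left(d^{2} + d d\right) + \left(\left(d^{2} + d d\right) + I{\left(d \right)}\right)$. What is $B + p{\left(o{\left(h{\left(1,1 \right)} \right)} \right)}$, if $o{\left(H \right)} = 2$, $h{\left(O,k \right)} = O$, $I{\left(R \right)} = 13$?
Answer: $\frac{1978323}{68218} \approx 29.0$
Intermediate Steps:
$p{\left(d \right)} = 13 + 4 d^{2}$ ($p{\left(d \right)} = \left(d^{2} + d d\right) + \left(\left(d^{2} + d d\right) + 13\right) = \left(d^{2} + d^{2}\right) + \left(\left(d^{2} + d^{2}\right) + 13\right) = 2 d^{2} + \left(2 d^{2} + 13\right) = 2 d^{2} + \left(13 + 2 d^{2}\right) = 13 + 4 d^{2}$)
$B = \frac{1}{68218} \approx 1.4659 \cdot 10^{-5}$
$B + p{\left(o{\left(h{\left(1,1 \right)} \right)} \right)} = \frac{1}{68218} + \left(13 + 4 \cdot 2^{2}\right) = \frac{1}{68218} + \left(13 + 4 \cdot 4\right) = \frac{1}{68218} + \left(13 + 16\right) = \frac{1}{68218} + 29 = \frac{1978323}{68218}$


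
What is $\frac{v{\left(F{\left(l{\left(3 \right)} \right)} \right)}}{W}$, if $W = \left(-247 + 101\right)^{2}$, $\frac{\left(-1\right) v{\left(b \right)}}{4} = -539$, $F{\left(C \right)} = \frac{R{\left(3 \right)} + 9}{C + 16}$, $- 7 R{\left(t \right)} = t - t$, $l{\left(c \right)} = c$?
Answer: $\frac{539}{5329} \approx 0.10114$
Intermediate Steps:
$R{\left(t \right)} = 0$ ($R{\left(t \right)} = - \frac{t - t}{7} = \left(- \frac{1}{7}\right) 0 = 0$)
$F{\left(C \right)} = \frac{9}{16 + C}$ ($F{\left(C \right)} = \frac{0 + 9}{C + 16} = \frac{9}{16 + C}$)
$v{\left(b \right)} = 2156$ ($v{\left(b \right)} = \left(-4\right) \left(-539\right) = 2156$)
$W = 21316$ ($W = \left(-146\right)^{2} = 21316$)
$\frac{v{\left(F{\left(l{\left(3 \right)} \right)} \right)}}{W} = \frac{2156}{21316} = 2156 \cdot \frac{1}{21316} = \frac{539}{5329}$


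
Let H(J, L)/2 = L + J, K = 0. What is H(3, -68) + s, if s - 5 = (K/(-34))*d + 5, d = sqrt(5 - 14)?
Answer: -120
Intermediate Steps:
d = 3*I (d = sqrt(-9) = 3*I ≈ 3.0*I)
H(J, L) = 2*J + 2*L (H(J, L) = 2*(L + J) = 2*(J + L) = 2*J + 2*L)
s = 10 (s = 5 + ((0/(-34))*(3*I) + 5) = 5 + ((0*(-1/34))*(3*I) + 5) = 5 + (0*(3*I) + 5) = 5 + (0 + 5) = 5 + 5 = 10)
H(3, -68) + s = (2*3 + 2*(-68)) + 10 = (6 - 136) + 10 = -130 + 10 = -120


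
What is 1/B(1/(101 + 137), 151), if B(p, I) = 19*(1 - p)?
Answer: 238/4503 ≈ 0.052854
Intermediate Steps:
B(p, I) = 19 - 19*p
1/B(1/(101 + 137), 151) = 1/(19 - 19/(101 + 137)) = 1/(19 - 19/238) = 1/(4503/238) = 238/4503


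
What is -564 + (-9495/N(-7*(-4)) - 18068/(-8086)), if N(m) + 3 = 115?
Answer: -292764701/452816 ≈ -646.54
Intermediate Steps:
N(m) = 112 (N(m) = -3 + 115 = 112)
-564 + (-9495/N(-7*(-4)) - 18068/(-8086)) = -564 + (-9495/112 - 18068/(-8086)) = -564 + (-9495*1/112 - 18068*(-1/8086)) = -564 + (-9495/112 + 9034/4043) = -564 - 37376477/452816 = -292764701/452816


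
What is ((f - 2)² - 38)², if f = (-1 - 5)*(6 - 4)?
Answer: 24964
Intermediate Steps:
f = -12 (f = -6*2 = -12)
((f - 2)² - 38)² = ((-12 - 2)² - 38)² = ((-14)² - 38)² = (196 - 38)² = 158² = 24964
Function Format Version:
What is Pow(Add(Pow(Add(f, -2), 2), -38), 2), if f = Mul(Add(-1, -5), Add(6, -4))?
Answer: 24964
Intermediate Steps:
f = -12 (f = Mul(-6, 2) = -12)
Pow(Add(Pow(Add(f, -2), 2), -38), 2) = Pow(Add(Pow(Add(-12, -2), 2), -38), 2) = Pow(Add(Pow(-14, 2), -38), 2) = Pow(Add(196, -38), 2) = Pow(158, 2) = 24964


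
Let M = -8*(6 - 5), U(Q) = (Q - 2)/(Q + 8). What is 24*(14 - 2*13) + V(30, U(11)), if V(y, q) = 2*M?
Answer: -304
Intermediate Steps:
U(Q) = (-2 + Q)/(8 + Q)
M = -8 (M = -8*1 = -8)
V(y, q) = -16 (V(y, q) = 2*(-8) = -16)
24*(14 - 2*13) + V(30, U(11)) = 24*(14 - 2*13) - 16 = 24*(14 - 26) - 16 = 24*(-12) - 16 = -288 - 16 = -304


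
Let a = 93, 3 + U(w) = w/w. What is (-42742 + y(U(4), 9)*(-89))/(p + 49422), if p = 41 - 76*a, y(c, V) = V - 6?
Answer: -43009/42395 ≈ -1.0145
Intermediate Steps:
U(w) = -2 (U(w) = -3 + w/w = -3 + 1 = -2)
y(c, V) = -6 + V
p = -7027 (p = 41 - 76*93 = 41 - 7068 = -7027)
(-42742 + y(U(4), 9)*(-89))/(p + 49422) = (-42742 + (-6 + 9)*(-89))/(-7027 + 49422) = (-42742 + 3*(-89))/42395 = (-42742 - 267)*(1/42395) = -43009*1/42395 = -43009/42395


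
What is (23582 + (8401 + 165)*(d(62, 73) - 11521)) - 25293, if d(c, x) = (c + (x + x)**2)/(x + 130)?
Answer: -2835866749/29 ≈ -9.7789e+7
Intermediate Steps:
d(c, x) = (c + 4*x**2)/(130 + x) (d(c, x) = (c + (2*x)**2)/(130 + x) = (c + 4*x**2)/(130 + x))
(23582 + (8401 + 165)*(d(62, 73) - 11521)) - 25293 = (23582 + (8401 + 165)*((62 + 4*73**2)/(130 + 73) - 11521)) - 25293 = (23582 + 8566*((62 + 4*5329)/203 - 11521)) - 25293 = (23582 + 8566*((62 + 21316)/203 - 11521)) - 25293 = (23582 + 8566*((1/203)*21378 - 11521)) - 25293 = (23582 + 8566*(3054/29 - 11521)) - 25293 = (23582 + 8566*(-331055/29)) - 25293 = (23582 - 2835817130/29) - 25293 = -2835133252/29 - 25293 = -2835866749/29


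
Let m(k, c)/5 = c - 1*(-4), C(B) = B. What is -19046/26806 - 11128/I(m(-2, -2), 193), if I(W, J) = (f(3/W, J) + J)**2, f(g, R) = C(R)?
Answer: -392009373/499248347 ≈ -0.78520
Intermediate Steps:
f(g, R) = R
m(k, c) = 20 + 5*c (m(k, c) = 5*(c - 1*(-4)) = 5*(c + 4) = 5*(4 + c) = 20 + 5*c)
I(W, J) = 4*J**2 (I(W, J) = (J + J)**2 = (2*J)**2 = 4*J**2)
-19046/26806 - 11128/I(m(-2, -2), 193) = -19046/26806 - 11128/(4*193**2) = -19046*1/26806 - 11128/(4*37249) = -9523/13403 - 11128/148996 = -9523/13403 - 11128*1/148996 = -9523/13403 - 2782/37249 = -392009373/499248347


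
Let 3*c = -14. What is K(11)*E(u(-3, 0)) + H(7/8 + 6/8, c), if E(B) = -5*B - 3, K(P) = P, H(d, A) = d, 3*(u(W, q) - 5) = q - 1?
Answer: -6913/24 ≈ -288.04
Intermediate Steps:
c = -14/3 (c = (⅓)*(-14) = -14/3 ≈ -4.6667)
u(W, q) = 14/3 + q/3 (u(W, q) = 5 + (q - 1)/3 = 5 + (-1 + q)/3 = 5 + (-⅓ + q/3) = 14/3 + q/3)
E(B) = -3 - 5*B
K(11)*E(u(-3, 0)) + H(7/8 + 6/8, c) = 11*(-3 - 5*(14/3 + (⅓)*0)) + (7/8 + 6/8) = 11*(-3 - 5*(14/3 + 0)) + (7*(⅛) + 6*(⅛)) = 11*(-3 - 5*14/3) + (7/8 + ¾) = 11*(-3 - 70/3) + 13/8 = 11*(-79/3) + 13/8 = -869/3 + 13/8 = -6913/24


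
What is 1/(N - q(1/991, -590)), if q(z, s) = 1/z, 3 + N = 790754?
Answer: 1/789760 ≈ 1.2662e-6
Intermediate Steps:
N = 790751 (N = -3 + 790754 = 790751)
1/(N - q(1/991, -590)) = 1/(790751 - 1/(1/991)) = 1/(790751 - 1/1/991) = 1/(790751 - 1*991) = 1/(790751 - 991) = 1/789760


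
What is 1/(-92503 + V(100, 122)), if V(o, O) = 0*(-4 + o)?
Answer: -1/92503 ≈ -1.0810e-5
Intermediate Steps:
V(o, O) = 0
1/(-92503 + V(100, 122)) = 1/(-92503 + 0) = 1/(-92503) = -1/92503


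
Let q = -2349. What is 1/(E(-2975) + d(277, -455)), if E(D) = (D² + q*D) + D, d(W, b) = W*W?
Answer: 1/15912654 ≈ 6.2843e-8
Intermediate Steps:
d(W, b) = W²
E(D) = D² - 2348*D (E(D) = (D² - 2349*D) + D = D² - 2348*D)
1/(E(-2975) + d(277, -455)) = 1/(-2975*(-2348 - 2975) + 277²) = 1/(-2975*(-5323) + 76729) = 1/(15835925 + 76729) = 1/15912654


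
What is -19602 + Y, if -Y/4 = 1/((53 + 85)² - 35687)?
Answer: -326236082/16643 ≈ -19602.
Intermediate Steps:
Y = 4/16643 (Y = -4/((53 + 85)² - 35687) = -4/(138² - 35687) = -4/(19044 - 35687) = -4/(-16643) = -4*(-1/16643) = 4/16643 ≈ 0.00024034)
-19602 + Y = -19602 + 4/16643 = -326236082/16643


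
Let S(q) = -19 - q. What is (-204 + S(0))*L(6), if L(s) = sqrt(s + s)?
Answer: -446*sqrt(3) ≈ -772.50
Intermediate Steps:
L(s) = sqrt(2)*sqrt(s) (L(s) = sqrt(2*s) = sqrt(2)*sqrt(s))
(-204 + S(0))*L(6) = (-204 + (-19 - 1*0))*(sqrt(2)*sqrt(6)) = (-204 + (-19 + 0))*(2*sqrt(3)) = (-204 - 19)*(2*sqrt(3)) = -446*sqrt(3)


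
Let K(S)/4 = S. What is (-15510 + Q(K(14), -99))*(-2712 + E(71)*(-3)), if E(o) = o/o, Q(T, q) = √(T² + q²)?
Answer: 42109650 - 2715*√12937 ≈ 4.1801e+7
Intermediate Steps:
K(S) = 4*S
E(o) = 1
(-15510 + Q(K(14), -99))*(-2712 + E(71)*(-3)) = (-15510 + √((4*14)² + (-99)²))*(-2712 + 1*(-3)) = (-15510 + √(56² + 9801))*(-2712 - 3) = (-15510 + √(3136 + 9801))*(-2715) = (-15510 + √12937)*(-2715) = 42109650 - 2715*√12937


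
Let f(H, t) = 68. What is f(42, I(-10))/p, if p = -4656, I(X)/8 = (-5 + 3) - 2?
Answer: -17/1164 ≈ -0.014605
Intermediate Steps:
I(X) = -32 (I(X) = 8*((-5 + 3) - 2) = 8*(-2 - 2) = 8*(-4) = -32)
f(42, I(-10))/p = 68/(-4656) = 68*(-1/4656) = -17/1164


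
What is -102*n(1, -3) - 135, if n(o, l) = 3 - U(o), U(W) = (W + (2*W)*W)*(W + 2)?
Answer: 477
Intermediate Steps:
U(W) = (2 + W)*(W + 2*W²) (U(W) = (W + 2*W²)*(2 + W) = (2 + W)*(W + 2*W²))
n(o, l) = 3 - o*(2 + 2*o² + 5*o)
-102*n(1, -3) - 135 = -102*(3 - 1*1*(2 + 2*1² + 5*1)) - 135 = -102*(3 - 1*1*(2 + 2*1 + 5)) - 135 = -102*(3 - 1*1*(2 + 2 + 5)) - 135 = -102*(3 - 1*1*9) - 135 = -102*(3 - 9) - 135 = -102*(-6) - 135 = 612 - 135 = 477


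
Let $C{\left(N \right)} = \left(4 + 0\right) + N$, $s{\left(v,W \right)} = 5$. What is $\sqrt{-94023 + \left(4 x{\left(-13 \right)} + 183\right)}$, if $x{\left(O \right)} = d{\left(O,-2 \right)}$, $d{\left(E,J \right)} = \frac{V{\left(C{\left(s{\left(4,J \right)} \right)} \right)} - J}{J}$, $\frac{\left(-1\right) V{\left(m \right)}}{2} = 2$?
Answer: $2 i \sqrt{23459} \approx 306.33 i$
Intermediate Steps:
$C{\left(N \right)} = 4 + N$
$V{\left(m \right)} = -4$ ($V{\left(m \right)} = \left(-2\right) 2 = -4$)
$d{\left(E,J \right)} = \frac{-4 - J}{J}$
$x{\left(O \right)} = 1$ ($x{\left(O \right)} = \frac{-4 - -2}{-2} = - \frac{-4 + 2}{2} = \left(- \frac{1}{2}\right) \left(-2\right) = 1$)
$\sqrt{-94023 + \left(4 x{\left(-13 \right)} + 183\right)} = \sqrt{-94023 + \left(4 \cdot 1 + 183\right)} = \sqrt{-94023 + \left(4 + 183\right)} = \sqrt{-94023 + 187} = \sqrt{-93836} = 2 i \sqrt{23459}$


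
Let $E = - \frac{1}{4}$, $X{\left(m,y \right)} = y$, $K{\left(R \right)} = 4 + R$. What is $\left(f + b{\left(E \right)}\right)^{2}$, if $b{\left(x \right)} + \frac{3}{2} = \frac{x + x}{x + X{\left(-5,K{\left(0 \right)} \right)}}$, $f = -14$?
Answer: $\frac{219961}{900} \approx 244.4$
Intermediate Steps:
$E = - \frac{1}{4}$ ($E = \left(-1\right) \frac{1}{4} = - \frac{1}{4} \approx -0.25$)
$b{\left(x \right)} = - \frac{3}{2} + \frac{2 x}{4 + x}$ ($b{\left(x \right)} = - \frac{3}{2} + \frac{x + x}{x + \left(4 + 0\right)} = - \frac{3}{2} + \frac{2 x}{x + 4} = - \frac{3}{2} + \frac{2 x}{4 + x}$)
$\left(f + b{\left(E \right)}\right)^{2} = \left(-14 + \frac{-12 - \frac{1}{4}}{2 \left(4 - \frac{1}{4}\right)}\right)^{2} = \left(-14 + \frac{1}{2} \frac{1}{\frac{15}{4}} \left(- \frac{49}{4}\right)\right)^{2} = \left(-14 + \frac{1}{2} \cdot \frac{4}{15} \left(- \frac{49}{4}\right)\right)^{2} = \left(-14 - \frac{49}{30}\right)^{2} = \left(- \frac{469}{30}\right)^{2} = \frac{219961}{900}$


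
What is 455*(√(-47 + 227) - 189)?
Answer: -85995 + 2730*√5 ≈ -79891.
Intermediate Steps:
455*(√(-47 + 227) - 189) = 455*(√180 - 189) = 455*(6*√5 - 189) = 455*(-189 + 6*√5) = -85995 + 2730*√5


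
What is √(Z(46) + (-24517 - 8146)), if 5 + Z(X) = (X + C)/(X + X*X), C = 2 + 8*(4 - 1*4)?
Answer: 2*I*√9543631201/1081 ≈ 180.74*I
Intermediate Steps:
C = 2 (C = 2 + 8*(4 - 4) = 2 + 8*0 = 2 + 0 = 2)
Z(X) = -5 + (2 + X)/(X + X²) (Z(X) = -5 + (X + 2)/(X + X*X) = -5 + (2 + X)/(X + X²))
√(Z(46) + (-24517 - 8146)) = √((2 - 5*46² - 4*46)/(46*(1 + 46)) + (-24517 - 8146)) = √((1/46)*(2 - 5*2116 - 184)/47 - 32663) = √((1/46)*(1/47)*(2 - 10580 - 184) - 32663) = √((1/46)*(1/47)*(-10762) - 32663) = √(-5381/1081 - 32663) = √(-35314084/1081) = 2*I*√9543631201/1081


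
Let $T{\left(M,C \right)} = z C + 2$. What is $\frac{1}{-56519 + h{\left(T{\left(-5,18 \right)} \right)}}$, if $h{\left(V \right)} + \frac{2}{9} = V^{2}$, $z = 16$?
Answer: $\frac{9}{248227} \approx 3.6257 \cdot 10^{-5}$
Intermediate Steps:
$T{\left(M,C \right)} = 2 + 16 C$ ($T{\left(M,C \right)} = 16 C + 2 = 2 + 16 C$)
$h{\left(V \right)} = - \frac{2}{9} + V^{2}$
$\frac{1}{-56519 + h{\left(T{\left(-5,18 \right)} \right)}} = \frac{1}{-56519 - \left(\frac{2}{9} - \left(2 + 16 \cdot 18\right)^{2}\right)} = \frac{1}{-56519 - \left(\frac{2}{9} - \left(2 + 288\right)^{2}\right)} = \frac{1}{-56519 - \left(\frac{2}{9} - 290^{2}\right)} = \frac{1}{-56519 + \left(- \frac{2}{9} + 84100\right)} = \frac{1}{-56519 + \frac{756898}{9}} = \frac{1}{\frac{248227}{9}} = \frac{9}{248227}$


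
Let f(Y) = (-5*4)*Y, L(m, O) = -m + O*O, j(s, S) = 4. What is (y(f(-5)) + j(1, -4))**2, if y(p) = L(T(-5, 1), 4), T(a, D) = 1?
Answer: 361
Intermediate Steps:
L(m, O) = O**2 - m (L(m, O) = -m + O**2 = O**2 - m)
f(Y) = -20*Y
y(p) = 15 (y(p) = 4**2 - 1*1 = 16 - 1 = 15)
(y(f(-5)) + j(1, -4))**2 = (15 + 4)**2 = 19**2 = 361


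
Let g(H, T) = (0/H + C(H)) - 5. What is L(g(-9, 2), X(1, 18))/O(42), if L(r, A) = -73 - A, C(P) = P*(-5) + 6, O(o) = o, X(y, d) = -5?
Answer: -34/21 ≈ -1.6190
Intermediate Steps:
C(P) = 6 - 5*P (C(P) = -5*P + 6 = 6 - 5*P)
g(H, T) = 1 - 5*H (g(H, T) = (0/H + (6 - 5*H)) - 5 = (0 + (6 - 5*H)) - 5 = (6 - 5*H) - 5 = 1 - 5*H)
L(g(-9, 2), X(1, 18))/O(42) = (-73 - 1*(-5))/42 = (-73 + 5)*(1/42) = -68*1/42 = -34/21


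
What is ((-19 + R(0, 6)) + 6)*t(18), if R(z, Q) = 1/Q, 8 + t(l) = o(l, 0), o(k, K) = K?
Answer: 308/3 ≈ 102.67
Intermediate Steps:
t(l) = -8 (t(l) = -8 + 0 = -8)
((-19 + R(0, 6)) + 6)*t(18) = ((-19 + 1/6) + 6)*(-8) = (-113/6 + 6)*(-8) = -77/6*(-8) = 308/3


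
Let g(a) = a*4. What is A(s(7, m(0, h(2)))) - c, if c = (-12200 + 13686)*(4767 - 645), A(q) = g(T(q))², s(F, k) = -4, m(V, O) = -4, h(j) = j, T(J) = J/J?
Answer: -6125276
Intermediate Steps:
T(J) = 1
g(a) = 4*a
A(q) = 16 (A(q) = (4*1)² = 4² = 16)
c = 6125292 (c = 1486*4122 = 6125292)
A(s(7, m(0, h(2)))) - c = 16 - 1*6125292 = 16 - 6125292 = -6125276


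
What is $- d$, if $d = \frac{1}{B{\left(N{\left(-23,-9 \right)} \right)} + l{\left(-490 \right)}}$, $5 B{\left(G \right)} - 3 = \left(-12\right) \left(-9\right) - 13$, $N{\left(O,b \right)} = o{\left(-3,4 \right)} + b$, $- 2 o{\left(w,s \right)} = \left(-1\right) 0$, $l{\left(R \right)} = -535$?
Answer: $\frac{5}{2577} \approx 0.0019402$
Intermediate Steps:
$o{\left(w,s \right)} = 0$ ($o{\left(w,s \right)} = - \frac{\left(-1\right) 0}{2} = \left(- \frac{1}{2}\right) 0 = 0$)
$N{\left(O,b \right)} = b$ ($N{\left(O,b \right)} = 0 + b = b$)
$B{\left(G \right)} = \frac{98}{5}$ ($B{\left(G \right)} = \frac{3}{5} + \frac{\left(-12\right) \left(-9\right) - 13}{5} = \frac{3}{5} + \frac{108 - 13}{5} = \frac{3}{5} + \frac{1}{5} \cdot 95 = \frac{3}{5} + 19 = \frac{98}{5}$)
$d = - \frac{5}{2577}$ ($d = \frac{1}{\frac{98}{5} - 535} = \frac{1}{- \frac{2577}{5}} = - \frac{5}{2577} \approx -0.0019402$)
$- d = \left(-1\right) \left(- \frac{5}{2577}\right) = \frac{5}{2577}$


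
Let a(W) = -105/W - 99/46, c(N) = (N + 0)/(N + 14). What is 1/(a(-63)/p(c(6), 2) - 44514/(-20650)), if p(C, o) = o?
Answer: 2849700/5451157 ≈ 0.52277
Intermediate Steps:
c(N) = N/(14 + N)
a(W) = -99/46 - 105/W (a(W) = -105/W - 99*1/46 = -105/W - 99/46 = -99/46 - 105/W)
1/(a(-63)/p(c(6), 2) - 44514/(-20650)) = 1/((-99/46 - 105/(-63))/2 - 44514/(-20650)) = 1/((-99/46 - 105*(-1/63))*(½) - 44514*(-1/20650)) = 1/((-99/46 + 5/3)*(½) + 22257/10325) = 1/(-67/138*½ + 22257/10325) = 1/(-67/276 + 22257/10325) = 1/(5451157/2849700) = 2849700/5451157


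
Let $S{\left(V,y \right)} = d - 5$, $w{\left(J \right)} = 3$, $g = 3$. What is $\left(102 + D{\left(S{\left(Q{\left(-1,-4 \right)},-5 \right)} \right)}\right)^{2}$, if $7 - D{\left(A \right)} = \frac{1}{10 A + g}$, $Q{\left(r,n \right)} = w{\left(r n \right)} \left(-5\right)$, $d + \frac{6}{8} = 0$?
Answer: $\frac{141205689}{11881} \approx 11885.0$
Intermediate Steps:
$d = - \frac{3}{4}$ ($d = - \frac{3}{4} + 0 = - \frac{3}{4} \approx -0.75$)
$Q{\left(r,n \right)} = -15$ ($Q{\left(r,n \right)} = 3 \left(-5\right) = -15$)
$S{\left(V,y \right)} = - \frac{23}{4}$ ($S{\left(V,y \right)} = - \frac{3}{4} - 5 = - \frac{23}{4}$)
$D{\left(A \right)} = 7 - \frac{1}{3 + 10 A}$ ($D{\left(A \right)} = 7 - \frac{1}{10 A + 3} = 7 - \frac{1}{3 + 10 A}$)
$\left(102 + D{\left(S{\left(Q{\left(-1,-4 \right)},-5 \right)} \right)}\right)^{2} = \left(102 + \frac{10 \left(2 + 7 \left(- \frac{23}{4}\right)\right)}{3 + 10 \left(- \frac{23}{4}\right)}\right)^{2} = \left(102 + \frac{10 \left(2 - \frac{161}{4}\right)}{3 - \frac{115}{2}}\right)^{2} = \left(102 + 10 \frac{1}{- \frac{109}{2}} \left(- \frac{153}{4}\right)\right)^{2} = \left(102 + 10 \left(- \frac{2}{109}\right) \left(- \frac{153}{4}\right)\right)^{2} = \left(102 + \frac{765}{109}\right)^{2} = \left(\frac{11883}{109}\right)^{2} = \frac{141205689}{11881}$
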